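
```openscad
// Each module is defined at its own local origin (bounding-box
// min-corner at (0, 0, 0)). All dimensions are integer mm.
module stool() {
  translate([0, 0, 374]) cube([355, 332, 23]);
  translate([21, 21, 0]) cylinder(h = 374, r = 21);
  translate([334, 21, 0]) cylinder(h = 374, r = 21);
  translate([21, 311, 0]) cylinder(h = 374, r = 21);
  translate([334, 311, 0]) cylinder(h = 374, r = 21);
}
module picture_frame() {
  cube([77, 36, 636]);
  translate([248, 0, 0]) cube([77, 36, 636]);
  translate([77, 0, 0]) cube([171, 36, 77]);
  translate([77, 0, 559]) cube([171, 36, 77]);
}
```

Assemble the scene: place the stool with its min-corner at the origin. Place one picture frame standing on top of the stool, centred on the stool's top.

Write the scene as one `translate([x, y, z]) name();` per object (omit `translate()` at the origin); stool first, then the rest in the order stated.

stool();
translate([15, 148, 397]) picture_frame();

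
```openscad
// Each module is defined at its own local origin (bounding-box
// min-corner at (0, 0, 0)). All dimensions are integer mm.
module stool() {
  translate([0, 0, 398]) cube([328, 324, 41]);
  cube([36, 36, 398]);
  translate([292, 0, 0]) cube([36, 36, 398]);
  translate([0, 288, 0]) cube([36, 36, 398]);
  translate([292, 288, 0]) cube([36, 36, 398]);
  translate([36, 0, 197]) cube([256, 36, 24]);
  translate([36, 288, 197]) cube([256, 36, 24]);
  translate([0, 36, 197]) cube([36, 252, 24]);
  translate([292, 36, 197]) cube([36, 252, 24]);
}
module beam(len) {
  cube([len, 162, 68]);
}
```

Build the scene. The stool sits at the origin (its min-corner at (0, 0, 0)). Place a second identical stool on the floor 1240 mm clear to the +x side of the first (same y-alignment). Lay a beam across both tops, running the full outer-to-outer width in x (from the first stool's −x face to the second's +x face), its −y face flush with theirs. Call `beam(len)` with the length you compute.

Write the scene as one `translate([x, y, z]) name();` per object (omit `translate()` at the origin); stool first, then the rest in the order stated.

stool();
translate([1568, 0, 0]) stool();
translate([0, 0, 439]) beam(1896);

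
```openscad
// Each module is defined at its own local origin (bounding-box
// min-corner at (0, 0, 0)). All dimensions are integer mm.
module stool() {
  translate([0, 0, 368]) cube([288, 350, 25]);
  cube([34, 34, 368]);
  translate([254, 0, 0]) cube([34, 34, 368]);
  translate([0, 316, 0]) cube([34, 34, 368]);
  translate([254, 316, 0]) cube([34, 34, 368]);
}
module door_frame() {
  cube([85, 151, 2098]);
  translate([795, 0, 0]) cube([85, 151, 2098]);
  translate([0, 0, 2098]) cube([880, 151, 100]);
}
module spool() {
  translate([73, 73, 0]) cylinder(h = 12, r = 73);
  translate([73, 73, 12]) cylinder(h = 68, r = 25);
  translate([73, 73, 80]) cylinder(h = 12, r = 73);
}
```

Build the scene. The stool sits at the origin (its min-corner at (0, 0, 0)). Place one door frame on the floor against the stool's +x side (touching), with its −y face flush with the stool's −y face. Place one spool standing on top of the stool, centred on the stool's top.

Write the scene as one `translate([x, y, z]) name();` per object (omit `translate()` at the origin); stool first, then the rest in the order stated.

stool();
translate([288, 0, 0]) door_frame();
translate([71, 102, 393]) spool();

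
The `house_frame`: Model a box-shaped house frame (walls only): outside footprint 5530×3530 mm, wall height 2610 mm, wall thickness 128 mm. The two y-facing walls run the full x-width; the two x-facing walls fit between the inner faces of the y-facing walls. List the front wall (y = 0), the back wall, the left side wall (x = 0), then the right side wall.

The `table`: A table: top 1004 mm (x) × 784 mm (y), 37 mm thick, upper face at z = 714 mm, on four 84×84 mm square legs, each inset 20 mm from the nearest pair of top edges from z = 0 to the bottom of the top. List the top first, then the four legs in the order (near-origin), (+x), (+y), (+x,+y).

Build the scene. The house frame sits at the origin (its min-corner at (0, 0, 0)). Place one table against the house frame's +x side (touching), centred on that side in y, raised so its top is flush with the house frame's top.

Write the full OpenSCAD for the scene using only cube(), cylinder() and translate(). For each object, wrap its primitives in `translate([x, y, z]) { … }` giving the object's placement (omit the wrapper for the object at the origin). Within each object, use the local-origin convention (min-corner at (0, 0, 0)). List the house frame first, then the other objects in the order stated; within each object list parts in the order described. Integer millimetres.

cube([5530, 128, 2610]);
translate([0, 3402, 0]) cube([5530, 128, 2610]);
translate([0, 128, 0]) cube([128, 3274, 2610]);
translate([5402, 128, 0]) cube([128, 3274, 2610]);
translate([5530, 1373, 1896]) {
  translate([0, 0, 677]) cube([1004, 784, 37]);
  translate([20, 20, 0]) cube([84, 84, 677]);
  translate([900, 20, 0]) cube([84, 84, 677]);
  translate([20, 680, 0]) cube([84, 84, 677]);
  translate([900, 680, 0]) cube([84, 84, 677]);
}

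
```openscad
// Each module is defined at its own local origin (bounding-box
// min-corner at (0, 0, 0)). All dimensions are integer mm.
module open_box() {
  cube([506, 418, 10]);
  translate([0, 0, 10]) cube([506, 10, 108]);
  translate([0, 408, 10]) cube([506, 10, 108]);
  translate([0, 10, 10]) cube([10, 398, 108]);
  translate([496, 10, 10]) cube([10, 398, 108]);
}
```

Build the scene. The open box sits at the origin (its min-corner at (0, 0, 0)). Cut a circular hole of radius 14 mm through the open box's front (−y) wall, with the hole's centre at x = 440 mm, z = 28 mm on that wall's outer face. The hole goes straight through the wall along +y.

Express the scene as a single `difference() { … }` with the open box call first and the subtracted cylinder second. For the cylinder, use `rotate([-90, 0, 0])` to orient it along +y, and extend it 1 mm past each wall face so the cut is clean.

difference() {
  open_box();
  translate([440, -1, 28]) rotate([-90, 0, 0]) cylinder(h = 12, r = 14);
}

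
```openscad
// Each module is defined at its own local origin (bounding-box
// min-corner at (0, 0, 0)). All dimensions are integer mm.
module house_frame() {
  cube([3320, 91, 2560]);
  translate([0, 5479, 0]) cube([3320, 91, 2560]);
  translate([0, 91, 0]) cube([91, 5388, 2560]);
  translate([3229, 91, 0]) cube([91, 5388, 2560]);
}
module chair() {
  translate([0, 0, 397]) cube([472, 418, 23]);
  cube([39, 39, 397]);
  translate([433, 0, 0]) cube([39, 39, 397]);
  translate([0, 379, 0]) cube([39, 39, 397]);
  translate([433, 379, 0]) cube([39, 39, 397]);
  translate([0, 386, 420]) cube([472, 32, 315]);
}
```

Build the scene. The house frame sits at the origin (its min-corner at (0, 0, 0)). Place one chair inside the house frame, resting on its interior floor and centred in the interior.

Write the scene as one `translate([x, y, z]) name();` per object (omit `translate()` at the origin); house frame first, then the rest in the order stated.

house_frame();
translate([1424, 2576, 0]) chair();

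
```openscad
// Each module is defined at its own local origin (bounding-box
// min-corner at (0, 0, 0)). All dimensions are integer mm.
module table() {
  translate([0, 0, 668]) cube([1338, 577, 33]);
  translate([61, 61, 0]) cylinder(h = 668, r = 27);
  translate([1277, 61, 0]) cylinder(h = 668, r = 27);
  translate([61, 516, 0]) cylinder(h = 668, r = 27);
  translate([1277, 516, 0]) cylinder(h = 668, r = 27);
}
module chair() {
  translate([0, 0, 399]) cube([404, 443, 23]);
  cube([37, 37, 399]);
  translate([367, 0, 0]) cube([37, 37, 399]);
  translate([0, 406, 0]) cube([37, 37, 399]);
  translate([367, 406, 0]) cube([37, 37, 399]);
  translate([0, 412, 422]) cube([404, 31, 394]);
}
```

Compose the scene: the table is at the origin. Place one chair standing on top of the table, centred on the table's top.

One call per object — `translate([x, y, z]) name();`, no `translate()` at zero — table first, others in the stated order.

table();
translate([467, 67, 701]) chair();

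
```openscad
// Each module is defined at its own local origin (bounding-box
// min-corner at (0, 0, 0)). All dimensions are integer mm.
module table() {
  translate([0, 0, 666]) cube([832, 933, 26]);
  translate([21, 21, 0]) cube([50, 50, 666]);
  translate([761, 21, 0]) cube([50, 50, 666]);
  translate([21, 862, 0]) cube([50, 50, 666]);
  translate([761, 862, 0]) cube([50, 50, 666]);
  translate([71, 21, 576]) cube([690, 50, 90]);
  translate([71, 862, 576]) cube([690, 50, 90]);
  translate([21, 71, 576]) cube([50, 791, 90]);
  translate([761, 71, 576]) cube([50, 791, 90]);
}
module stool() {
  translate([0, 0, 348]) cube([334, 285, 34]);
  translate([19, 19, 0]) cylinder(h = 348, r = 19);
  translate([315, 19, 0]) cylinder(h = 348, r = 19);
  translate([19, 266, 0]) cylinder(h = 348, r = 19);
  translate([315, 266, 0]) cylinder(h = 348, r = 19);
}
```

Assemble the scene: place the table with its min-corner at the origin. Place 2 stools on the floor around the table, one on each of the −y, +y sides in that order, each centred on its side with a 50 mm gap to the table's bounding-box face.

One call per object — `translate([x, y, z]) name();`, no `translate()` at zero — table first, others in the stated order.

table();
translate([249, -335, 0]) stool();
translate([249, 983, 0]) stool();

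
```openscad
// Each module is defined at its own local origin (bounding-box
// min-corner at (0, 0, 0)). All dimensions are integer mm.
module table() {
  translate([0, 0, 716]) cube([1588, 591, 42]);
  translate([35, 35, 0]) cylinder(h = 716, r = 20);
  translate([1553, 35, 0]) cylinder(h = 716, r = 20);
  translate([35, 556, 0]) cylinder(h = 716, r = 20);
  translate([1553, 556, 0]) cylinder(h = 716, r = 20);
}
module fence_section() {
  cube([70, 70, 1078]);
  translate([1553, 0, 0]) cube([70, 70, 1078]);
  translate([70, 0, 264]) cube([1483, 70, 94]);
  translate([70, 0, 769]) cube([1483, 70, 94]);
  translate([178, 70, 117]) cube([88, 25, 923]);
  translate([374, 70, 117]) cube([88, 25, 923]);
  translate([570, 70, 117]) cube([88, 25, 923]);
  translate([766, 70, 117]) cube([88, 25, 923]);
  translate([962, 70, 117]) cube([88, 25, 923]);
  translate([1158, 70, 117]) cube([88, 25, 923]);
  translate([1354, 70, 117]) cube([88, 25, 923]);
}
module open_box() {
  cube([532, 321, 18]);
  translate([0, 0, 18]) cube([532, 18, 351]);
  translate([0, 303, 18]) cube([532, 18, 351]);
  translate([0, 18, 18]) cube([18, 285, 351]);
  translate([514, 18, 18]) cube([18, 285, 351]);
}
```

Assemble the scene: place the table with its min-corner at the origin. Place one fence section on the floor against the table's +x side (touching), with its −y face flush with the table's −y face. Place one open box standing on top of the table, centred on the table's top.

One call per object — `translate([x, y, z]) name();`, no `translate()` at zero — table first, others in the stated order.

table();
translate([1588, 0, 0]) fence_section();
translate([528, 135, 758]) open_box();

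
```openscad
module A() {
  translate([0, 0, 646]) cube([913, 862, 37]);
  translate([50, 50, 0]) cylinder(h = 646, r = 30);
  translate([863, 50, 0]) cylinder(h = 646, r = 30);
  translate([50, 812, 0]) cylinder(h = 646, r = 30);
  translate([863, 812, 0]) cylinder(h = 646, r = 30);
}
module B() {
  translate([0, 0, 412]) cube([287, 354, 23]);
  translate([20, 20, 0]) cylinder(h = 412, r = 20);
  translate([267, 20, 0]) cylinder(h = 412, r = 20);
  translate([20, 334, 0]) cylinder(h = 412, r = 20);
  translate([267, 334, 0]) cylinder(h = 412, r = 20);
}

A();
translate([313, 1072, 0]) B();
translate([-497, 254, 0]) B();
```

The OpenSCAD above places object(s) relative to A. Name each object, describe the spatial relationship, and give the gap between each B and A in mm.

A is a table. B is a stool. Two stools sit around the table at the +y, −x sides. The gap between each stool and the table is 210 mm.

Each stool's nearest face is 210 mm from the table's bounding box.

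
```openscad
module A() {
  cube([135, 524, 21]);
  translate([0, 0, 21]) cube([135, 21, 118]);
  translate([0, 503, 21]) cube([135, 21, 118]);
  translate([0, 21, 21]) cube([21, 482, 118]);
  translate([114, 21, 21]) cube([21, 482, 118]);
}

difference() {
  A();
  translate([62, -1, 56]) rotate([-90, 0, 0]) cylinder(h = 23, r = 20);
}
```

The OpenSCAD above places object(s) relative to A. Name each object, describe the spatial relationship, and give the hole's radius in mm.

A is an open box. The open box has a circular hole through its front wall. The hole's radius is 20 mm.

The subtracted cylinder has r = 20 mm.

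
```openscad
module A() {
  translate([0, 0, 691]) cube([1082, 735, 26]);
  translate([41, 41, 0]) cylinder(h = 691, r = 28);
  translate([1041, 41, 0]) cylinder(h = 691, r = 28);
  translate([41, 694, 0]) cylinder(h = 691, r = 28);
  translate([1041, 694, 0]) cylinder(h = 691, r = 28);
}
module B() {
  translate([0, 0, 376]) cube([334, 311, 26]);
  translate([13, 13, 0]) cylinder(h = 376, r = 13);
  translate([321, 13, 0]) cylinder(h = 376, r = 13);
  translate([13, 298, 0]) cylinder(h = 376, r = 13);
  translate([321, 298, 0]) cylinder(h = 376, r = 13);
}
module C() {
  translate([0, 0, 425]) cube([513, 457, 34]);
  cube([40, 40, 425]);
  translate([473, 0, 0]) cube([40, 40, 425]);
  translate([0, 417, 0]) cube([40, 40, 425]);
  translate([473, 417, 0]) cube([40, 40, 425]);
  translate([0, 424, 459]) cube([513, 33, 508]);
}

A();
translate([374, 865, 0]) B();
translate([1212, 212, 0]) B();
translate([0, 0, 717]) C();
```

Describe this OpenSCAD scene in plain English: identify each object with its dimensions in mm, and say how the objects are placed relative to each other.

A is a table: top 1082 mm (x) × 735 mm (y), 26 mm thick, upper face at z = 717 mm, on four round legs of 56 mm diameter, each leg's bounding box inset 13 mm from the nearest pair of top edges, running from z = 0 to the bottom of the top.

B is a four-legged stool. The seat is a 334×311×26 mm slab whose top surface is at z = 402 mm; four round legs, each 26 mm in diameter, run from the floor (z = 0) to the underside of the seat, each leg's axis is inset half a diameter from the nearest pair of seat edges (so the leg's bounding box is flush with the corner).

C is a chair: 513×457 mm seat, 34 mm thick, top at z = 459 mm, on four 40 mm square corner legs flush with the seat edges. A 33 mm thick backrest slab spans the full seat width, extending 508 mm above the seat top, its back face flush with the seat's +y edge.

Two stools sit around the table at the +y, +x sides. The chair is on top of the table.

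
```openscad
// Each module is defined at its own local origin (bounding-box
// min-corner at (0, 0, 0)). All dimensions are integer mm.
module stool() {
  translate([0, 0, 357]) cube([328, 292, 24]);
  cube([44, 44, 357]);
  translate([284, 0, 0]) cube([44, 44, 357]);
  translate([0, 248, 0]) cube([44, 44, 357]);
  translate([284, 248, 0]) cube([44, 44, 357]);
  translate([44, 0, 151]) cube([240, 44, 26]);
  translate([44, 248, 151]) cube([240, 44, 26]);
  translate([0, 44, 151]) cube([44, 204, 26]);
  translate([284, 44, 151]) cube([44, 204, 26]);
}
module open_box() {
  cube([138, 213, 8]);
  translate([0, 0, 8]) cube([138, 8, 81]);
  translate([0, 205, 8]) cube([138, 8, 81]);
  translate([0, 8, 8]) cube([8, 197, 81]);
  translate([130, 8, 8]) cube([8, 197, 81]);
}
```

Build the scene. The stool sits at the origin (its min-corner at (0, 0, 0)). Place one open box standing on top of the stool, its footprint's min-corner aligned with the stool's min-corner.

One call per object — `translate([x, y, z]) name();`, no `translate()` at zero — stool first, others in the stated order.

stool();
translate([0, 0, 381]) open_box();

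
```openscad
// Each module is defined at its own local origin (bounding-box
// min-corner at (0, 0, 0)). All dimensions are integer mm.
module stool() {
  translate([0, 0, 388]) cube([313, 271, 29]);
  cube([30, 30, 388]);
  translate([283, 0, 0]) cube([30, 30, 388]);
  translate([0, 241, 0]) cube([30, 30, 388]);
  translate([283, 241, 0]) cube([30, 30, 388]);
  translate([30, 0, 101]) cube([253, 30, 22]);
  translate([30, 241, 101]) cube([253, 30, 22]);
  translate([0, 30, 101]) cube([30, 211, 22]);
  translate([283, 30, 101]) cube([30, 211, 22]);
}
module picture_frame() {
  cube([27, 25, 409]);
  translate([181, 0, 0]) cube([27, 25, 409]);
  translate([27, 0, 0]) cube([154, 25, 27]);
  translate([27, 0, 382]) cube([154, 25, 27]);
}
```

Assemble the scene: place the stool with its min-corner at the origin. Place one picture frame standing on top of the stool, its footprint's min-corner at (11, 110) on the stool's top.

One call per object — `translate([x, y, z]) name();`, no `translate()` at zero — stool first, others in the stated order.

stool();
translate([11, 110, 417]) picture_frame();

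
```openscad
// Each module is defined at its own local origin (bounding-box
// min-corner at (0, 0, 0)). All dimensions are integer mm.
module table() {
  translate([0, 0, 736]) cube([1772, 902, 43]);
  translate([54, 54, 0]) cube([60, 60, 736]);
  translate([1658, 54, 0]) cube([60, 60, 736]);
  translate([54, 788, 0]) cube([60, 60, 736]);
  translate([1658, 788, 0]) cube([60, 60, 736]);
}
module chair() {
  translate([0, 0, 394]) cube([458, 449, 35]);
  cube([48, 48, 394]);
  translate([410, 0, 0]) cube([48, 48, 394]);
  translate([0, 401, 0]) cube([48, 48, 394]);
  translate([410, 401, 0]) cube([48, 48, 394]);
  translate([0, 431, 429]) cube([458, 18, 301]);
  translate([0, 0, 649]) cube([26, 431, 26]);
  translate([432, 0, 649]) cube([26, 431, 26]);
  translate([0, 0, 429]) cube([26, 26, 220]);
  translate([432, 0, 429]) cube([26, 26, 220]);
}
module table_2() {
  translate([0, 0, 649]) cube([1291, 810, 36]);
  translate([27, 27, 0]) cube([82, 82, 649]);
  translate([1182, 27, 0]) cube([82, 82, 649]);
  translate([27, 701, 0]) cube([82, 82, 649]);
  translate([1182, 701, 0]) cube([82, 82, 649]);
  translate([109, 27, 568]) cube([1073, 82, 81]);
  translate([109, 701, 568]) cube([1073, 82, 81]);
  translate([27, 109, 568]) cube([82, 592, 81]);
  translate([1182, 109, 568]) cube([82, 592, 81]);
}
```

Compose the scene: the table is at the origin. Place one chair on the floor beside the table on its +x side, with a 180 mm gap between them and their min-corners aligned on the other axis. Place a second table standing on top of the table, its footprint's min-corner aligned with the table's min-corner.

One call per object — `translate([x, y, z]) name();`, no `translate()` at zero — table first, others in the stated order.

table();
translate([1952, 0, 0]) chair();
translate([0, 0, 779]) table_2();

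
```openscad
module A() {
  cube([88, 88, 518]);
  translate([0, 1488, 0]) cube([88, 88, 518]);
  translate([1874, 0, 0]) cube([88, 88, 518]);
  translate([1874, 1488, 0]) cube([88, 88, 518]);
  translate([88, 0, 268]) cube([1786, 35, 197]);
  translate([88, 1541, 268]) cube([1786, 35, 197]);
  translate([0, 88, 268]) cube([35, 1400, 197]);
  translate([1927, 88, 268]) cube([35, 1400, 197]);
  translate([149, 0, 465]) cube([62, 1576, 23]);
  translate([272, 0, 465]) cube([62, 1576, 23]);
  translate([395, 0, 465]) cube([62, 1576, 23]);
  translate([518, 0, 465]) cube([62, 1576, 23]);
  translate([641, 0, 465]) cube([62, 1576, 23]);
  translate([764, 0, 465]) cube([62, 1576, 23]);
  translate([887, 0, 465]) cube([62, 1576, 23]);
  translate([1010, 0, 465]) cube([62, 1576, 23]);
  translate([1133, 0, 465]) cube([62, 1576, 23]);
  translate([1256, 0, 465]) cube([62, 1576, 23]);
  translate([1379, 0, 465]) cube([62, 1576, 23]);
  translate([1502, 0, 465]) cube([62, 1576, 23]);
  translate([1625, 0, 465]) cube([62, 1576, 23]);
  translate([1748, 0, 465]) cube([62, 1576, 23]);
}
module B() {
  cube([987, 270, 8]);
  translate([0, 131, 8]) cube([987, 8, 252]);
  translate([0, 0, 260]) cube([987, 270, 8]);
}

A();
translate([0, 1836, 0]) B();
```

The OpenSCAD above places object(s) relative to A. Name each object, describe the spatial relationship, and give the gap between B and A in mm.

A is a bed frame. B is an I-beam. The I-beam is on the floor beside the bed frame on its +y side. The gap between the I-beam and the bed frame is 260 mm.

The I-beam's nearest face is 260 mm from the bed frame's +y face.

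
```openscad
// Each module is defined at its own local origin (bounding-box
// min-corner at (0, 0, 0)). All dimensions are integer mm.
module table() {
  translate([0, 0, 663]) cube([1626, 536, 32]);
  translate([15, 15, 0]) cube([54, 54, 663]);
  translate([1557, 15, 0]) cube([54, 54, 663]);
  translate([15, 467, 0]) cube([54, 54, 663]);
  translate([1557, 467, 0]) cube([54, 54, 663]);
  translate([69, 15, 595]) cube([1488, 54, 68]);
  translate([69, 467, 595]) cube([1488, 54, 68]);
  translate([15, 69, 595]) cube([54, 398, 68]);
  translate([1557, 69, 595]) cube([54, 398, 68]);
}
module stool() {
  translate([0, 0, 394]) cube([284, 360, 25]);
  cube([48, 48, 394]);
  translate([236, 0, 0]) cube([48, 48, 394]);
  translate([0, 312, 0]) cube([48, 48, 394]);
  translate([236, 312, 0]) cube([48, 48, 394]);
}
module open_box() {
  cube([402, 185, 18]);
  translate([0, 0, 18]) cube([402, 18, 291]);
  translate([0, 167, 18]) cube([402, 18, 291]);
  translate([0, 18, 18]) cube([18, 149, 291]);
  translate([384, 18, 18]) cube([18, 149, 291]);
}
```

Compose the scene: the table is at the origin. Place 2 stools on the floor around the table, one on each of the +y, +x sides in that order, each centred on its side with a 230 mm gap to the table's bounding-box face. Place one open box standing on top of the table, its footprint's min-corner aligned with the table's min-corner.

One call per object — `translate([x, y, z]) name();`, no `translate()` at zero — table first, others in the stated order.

table();
translate([671, 766, 0]) stool();
translate([1856, 88, 0]) stool();
translate([0, 0, 695]) open_box();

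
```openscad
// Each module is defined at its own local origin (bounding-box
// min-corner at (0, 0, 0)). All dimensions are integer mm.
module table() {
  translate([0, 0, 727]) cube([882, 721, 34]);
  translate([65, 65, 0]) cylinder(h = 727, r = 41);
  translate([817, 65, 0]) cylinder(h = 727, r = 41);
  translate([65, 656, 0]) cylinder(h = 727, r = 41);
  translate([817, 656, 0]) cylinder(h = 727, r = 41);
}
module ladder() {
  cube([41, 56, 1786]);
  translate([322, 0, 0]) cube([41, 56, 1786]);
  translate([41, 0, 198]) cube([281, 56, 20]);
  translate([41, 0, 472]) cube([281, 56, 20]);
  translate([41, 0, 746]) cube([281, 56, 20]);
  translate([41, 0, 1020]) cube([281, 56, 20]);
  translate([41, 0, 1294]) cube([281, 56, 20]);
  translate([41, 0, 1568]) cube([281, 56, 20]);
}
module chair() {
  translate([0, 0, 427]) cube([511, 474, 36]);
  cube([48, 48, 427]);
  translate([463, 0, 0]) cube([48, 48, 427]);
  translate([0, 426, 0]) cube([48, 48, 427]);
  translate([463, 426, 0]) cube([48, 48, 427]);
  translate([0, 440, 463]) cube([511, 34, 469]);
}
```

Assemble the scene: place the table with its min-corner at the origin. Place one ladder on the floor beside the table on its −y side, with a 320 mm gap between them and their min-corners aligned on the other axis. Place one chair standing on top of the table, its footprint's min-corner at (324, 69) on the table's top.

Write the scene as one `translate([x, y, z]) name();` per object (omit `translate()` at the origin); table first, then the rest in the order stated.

table();
translate([0, -376, 0]) ladder();
translate([324, 69, 761]) chair();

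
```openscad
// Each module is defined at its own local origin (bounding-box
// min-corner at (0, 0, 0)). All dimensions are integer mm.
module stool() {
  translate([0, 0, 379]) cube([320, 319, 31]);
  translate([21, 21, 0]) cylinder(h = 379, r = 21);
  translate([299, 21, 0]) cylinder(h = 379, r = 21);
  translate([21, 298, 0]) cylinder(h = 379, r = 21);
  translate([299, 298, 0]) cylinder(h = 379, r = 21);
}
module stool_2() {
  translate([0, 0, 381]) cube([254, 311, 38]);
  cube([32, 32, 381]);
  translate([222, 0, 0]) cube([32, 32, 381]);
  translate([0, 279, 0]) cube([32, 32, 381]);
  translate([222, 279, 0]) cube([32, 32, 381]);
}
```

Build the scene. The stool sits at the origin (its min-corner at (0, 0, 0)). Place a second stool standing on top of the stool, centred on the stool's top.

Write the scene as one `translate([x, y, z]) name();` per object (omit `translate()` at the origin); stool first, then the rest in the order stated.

stool();
translate([33, 4, 410]) stool_2();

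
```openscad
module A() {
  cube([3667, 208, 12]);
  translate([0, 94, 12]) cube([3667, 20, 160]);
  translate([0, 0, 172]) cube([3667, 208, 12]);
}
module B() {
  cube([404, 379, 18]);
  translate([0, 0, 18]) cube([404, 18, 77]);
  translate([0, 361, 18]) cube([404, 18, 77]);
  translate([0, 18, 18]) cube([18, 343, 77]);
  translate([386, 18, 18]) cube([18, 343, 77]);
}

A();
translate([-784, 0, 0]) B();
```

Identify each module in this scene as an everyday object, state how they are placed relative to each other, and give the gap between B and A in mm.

The open box's nearest face is 380 mm from the I-beam's −x face.

A is an I-beam. B is an open box. The open box is on the floor beside the I-beam on its −x side. The gap between the open box and the I-beam is 380 mm.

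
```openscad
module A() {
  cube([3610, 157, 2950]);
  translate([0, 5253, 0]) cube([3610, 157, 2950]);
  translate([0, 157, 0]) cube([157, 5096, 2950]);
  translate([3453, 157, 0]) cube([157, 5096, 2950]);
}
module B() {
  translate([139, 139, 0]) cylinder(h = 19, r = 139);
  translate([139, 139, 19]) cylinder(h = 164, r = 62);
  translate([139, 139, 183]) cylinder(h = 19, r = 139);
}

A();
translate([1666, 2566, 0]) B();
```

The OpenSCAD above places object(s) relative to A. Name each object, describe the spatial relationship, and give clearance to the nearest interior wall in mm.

A is a house frame. B is a spool. The spool sits inside the house frame, centred. The clearance to the nearest interior wall is 1509 mm.

Clearances: x = 1509, y = 2409; minimum 1509 mm.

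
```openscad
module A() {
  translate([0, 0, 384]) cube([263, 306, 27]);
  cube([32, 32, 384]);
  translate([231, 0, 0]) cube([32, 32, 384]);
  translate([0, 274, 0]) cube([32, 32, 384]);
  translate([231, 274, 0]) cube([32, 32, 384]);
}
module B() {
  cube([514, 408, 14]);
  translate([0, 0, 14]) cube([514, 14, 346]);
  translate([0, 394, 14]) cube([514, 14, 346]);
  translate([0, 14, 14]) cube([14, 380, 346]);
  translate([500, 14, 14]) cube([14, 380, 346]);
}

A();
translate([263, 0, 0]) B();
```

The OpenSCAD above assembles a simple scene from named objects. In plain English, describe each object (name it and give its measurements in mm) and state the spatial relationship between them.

A is a simple wooden stool: a rectangular seat 263 mm (x) by 306 mm (y), 27 mm thick, top face at z = 411 mm, on four square legs, each 32×32 mm in cross-section. The legs rest on z = 0, each flush with a corner of the seat.

B is an open-topped rectangular box: outside dimensions 514×408×360 mm, with a uniform wall and base thickness of 14 mm. The base is a full 514×408 slab on the floor; four walls sit on top of the base. The front and back walls (the −y and +y sides) span the full width; the two side walls fit between them.

The open box is against the stool's +x side, with their −y faces flush.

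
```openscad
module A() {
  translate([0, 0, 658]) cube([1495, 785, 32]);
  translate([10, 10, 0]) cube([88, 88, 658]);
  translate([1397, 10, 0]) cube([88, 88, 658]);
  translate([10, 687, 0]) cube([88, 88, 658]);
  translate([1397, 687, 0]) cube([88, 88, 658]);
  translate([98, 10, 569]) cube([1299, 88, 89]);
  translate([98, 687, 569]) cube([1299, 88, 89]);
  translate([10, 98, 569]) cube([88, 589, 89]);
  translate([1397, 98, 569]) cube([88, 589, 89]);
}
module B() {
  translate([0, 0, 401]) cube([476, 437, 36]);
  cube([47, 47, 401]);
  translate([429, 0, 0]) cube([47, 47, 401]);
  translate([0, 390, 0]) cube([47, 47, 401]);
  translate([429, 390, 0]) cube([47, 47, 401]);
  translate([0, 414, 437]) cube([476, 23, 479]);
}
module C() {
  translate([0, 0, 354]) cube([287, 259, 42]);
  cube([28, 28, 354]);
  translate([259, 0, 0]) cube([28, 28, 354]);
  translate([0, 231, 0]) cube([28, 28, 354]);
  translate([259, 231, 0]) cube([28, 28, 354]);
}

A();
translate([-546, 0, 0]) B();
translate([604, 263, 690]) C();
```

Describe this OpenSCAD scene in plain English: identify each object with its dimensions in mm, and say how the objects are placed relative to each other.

A is a rectangular dining table. The top is 1495×785×32 mm with its upper surface at z = 690 mm. It stands on four 88×88 mm square legs, each inset 10 mm from the nearest pair of top edges, running from the floor to the underside of the top. Four apron rails, 88 mm thick and 89 mm tall, run between adjacent legs with their top edges flush with the underside of the top and their outer faces flush with the legs' outer faces.

B is a chair: 476×437 mm seat, 36 mm thick, top at z = 437 mm, on four 47 mm square corner legs flush with the seat edges. A 23 mm thick backrest slab spans the full seat width, extending 479 mm above the seat top, its back face flush with the seat's +y edge.

C is a four-legged stool. The seat is 287×259 mm, 42 mm thick, top at z = 396 mm. It stands on four square legs, each 28×28 mm in cross-section, from z = 0 to the seat underside, each flush with a corner of the seat.

The chair is on the floor beside the table on its −x side. The stool is on top of the table, centred.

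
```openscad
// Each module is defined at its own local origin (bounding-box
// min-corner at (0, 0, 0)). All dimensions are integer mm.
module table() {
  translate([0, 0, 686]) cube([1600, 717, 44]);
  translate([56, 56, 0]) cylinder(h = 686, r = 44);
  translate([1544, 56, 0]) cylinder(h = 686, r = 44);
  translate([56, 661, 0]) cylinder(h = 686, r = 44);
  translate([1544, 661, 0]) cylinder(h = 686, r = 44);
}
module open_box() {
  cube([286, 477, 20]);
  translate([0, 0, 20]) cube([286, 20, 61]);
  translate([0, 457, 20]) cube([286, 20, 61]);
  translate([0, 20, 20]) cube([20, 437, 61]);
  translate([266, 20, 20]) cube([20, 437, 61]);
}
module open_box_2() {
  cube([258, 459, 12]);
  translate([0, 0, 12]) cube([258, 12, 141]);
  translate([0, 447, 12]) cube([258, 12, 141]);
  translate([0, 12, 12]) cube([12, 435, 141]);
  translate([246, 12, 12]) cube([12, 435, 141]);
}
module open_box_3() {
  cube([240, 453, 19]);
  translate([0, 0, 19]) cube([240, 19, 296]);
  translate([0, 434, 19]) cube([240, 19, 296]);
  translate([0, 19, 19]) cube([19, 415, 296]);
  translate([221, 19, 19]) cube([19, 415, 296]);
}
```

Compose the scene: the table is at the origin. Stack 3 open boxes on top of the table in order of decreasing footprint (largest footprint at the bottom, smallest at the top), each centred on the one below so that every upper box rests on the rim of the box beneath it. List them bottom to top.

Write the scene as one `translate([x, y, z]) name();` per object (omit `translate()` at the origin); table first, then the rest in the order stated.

table();
translate([657, 120, 730]) open_box();
translate([671, 129, 811]) open_box_2();
translate([680, 132, 964]) open_box_3();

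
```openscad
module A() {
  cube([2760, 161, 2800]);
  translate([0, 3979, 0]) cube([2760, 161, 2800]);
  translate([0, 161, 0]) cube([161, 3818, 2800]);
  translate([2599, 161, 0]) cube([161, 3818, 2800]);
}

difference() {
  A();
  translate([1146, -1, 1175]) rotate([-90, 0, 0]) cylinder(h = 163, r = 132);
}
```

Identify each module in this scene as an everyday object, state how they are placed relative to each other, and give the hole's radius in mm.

The subtracted cylinder has r = 132 mm.

A is a house frame. The house frame has a circular hole through its front wall. The hole's radius is 132 mm.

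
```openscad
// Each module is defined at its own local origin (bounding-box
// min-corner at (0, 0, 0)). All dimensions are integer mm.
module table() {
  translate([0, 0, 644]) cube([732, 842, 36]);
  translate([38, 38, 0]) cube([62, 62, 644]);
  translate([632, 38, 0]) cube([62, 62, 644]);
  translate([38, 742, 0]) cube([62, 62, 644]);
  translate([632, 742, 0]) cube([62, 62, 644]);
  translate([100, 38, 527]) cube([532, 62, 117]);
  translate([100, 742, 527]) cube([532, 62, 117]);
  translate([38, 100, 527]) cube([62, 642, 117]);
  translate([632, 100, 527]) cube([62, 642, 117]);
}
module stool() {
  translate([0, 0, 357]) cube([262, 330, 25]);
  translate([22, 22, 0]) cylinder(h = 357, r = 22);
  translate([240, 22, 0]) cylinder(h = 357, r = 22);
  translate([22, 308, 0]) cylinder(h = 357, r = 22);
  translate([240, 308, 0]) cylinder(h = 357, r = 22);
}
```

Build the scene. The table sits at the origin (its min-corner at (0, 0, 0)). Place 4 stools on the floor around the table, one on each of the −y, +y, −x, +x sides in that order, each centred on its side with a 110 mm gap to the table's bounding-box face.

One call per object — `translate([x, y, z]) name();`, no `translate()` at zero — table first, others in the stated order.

table();
translate([235, -440, 0]) stool();
translate([235, 952, 0]) stool();
translate([-372, 256, 0]) stool();
translate([842, 256, 0]) stool();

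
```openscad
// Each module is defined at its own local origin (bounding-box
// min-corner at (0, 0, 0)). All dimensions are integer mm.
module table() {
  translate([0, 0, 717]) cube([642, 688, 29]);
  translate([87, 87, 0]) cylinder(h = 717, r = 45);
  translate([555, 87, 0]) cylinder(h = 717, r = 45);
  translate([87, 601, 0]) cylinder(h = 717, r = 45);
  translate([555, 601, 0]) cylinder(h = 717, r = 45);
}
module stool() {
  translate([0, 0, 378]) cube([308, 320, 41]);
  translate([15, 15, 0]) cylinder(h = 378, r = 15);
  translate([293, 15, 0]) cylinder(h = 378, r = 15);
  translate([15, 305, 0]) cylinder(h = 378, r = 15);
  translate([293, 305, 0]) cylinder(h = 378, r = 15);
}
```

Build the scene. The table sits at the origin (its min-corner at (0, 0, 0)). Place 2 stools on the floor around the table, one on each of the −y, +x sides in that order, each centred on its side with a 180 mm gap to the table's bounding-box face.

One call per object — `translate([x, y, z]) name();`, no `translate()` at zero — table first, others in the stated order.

table();
translate([167, -500, 0]) stool();
translate([822, 184, 0]) stool();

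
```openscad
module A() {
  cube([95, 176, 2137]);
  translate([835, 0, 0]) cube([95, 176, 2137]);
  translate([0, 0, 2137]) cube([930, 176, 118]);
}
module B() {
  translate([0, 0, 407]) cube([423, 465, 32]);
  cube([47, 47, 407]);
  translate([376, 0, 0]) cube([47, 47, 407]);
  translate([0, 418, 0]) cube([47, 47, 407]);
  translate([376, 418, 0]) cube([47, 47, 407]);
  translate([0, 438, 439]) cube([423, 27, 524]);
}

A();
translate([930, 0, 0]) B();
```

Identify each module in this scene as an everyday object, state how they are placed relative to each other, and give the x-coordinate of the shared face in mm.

The door frame's +x face and the chair's −x face are both at x = 930 mm.

A is a door frame. B is a chair. The chair is against the door frame's +x side, with their −y faces flush. The x-coordinate of the shared face is 930 mm.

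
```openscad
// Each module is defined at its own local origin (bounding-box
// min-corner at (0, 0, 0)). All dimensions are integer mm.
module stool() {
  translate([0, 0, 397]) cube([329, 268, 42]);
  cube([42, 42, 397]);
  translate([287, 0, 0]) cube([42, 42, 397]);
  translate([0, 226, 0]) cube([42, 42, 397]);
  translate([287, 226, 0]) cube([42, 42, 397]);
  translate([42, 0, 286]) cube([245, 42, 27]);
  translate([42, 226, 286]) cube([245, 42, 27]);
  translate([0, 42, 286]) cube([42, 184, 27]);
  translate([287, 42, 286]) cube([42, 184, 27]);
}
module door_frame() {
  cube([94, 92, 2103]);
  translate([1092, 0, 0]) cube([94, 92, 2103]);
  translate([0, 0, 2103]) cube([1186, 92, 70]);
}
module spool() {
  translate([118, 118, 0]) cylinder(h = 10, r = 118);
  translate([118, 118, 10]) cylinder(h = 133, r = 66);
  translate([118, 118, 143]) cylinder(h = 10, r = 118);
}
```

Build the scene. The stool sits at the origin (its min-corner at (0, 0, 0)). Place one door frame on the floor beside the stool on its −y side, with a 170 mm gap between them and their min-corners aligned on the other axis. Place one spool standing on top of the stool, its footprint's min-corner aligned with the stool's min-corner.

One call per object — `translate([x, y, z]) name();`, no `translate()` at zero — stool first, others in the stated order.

stool();
translate([0, -262, 0]) door_frame();
translate([0, 0, 439]) spool();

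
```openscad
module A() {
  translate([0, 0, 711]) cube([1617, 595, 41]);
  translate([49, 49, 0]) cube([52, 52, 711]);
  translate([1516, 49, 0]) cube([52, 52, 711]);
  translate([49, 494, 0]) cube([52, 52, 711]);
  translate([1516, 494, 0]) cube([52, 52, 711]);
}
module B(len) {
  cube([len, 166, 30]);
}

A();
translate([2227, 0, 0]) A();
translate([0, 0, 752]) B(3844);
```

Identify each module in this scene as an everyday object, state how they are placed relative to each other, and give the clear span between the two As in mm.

Second table starts at x = 2227; first ends at x = 1617; clear span = 2227 − 1617 = 610 mm.

A is a table. B is a beam. A beam spans the tops of two tables. The clear span between the two tables is 610 mm.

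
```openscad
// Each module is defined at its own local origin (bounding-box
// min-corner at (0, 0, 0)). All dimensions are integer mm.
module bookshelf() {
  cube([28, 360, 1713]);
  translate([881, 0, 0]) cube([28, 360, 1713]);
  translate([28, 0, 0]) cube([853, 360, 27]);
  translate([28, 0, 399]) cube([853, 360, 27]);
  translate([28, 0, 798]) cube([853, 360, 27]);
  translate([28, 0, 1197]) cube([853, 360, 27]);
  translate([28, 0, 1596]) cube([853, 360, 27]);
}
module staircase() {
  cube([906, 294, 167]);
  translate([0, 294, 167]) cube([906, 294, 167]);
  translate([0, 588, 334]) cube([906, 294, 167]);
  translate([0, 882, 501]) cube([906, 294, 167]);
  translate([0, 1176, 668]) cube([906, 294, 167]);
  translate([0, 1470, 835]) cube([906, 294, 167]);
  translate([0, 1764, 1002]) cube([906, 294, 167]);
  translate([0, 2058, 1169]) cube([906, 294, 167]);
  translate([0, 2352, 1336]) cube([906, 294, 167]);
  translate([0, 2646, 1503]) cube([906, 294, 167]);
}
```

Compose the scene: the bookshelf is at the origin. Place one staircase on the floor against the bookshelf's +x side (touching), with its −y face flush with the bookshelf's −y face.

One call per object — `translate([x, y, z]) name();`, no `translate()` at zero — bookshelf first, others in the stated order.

bookshelf();
translate([909, 0, 0]) staircase();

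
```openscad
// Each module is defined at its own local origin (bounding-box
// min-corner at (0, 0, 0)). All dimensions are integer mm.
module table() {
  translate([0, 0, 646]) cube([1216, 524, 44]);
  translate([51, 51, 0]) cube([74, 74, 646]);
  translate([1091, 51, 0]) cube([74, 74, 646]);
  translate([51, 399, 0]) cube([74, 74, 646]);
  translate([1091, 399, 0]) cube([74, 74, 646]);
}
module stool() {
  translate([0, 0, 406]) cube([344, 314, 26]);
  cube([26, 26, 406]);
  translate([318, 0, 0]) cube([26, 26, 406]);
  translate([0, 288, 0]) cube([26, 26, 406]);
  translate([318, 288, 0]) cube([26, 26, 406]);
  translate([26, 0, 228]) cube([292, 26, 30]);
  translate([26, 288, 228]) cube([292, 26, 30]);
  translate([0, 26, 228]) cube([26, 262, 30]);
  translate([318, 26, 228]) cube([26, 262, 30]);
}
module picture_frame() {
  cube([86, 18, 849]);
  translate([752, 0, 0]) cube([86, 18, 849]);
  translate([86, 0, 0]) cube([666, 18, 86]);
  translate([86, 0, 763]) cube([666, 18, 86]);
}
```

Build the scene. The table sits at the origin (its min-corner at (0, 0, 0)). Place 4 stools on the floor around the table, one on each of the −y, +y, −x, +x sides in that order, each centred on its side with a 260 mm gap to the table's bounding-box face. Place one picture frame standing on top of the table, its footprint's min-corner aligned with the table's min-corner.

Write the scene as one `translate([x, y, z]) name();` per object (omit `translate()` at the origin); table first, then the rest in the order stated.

table();
translate([436, -574, 0]) stool();
translate([436, 784, 0]) stool();
translate([-604, 105, 0]) stool();
translate([1476, 105, 0]) stool();
translate([0, 0, 690]) picture_frame();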